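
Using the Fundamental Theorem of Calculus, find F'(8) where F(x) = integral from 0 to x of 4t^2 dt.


By the Fundamental Theorem of Calculus (Part 1):
If F(x) = integral from 0 to x of f(t) dt, then F'(x) = f(x)
Here f(t) = 4t^2
So F'(x) = 4x^2
Evaluate at x = 8:
F'(8) = 4 * 8^2
= 4 * 64
= 256

256


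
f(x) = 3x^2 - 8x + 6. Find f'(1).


Differentiate term by term using power and sum rules:
f(x) = 3x^2 - 8x + 6
f'(x) = 6x - 8
Substitute x = 1:
f'(1) = 6 * 1 - 8
= 6 - 8
= -2

-2


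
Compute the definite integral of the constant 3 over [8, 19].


The integral of a constant k over [a, b] equals k * (b - a).
integral from 8 to 19 of 3 dx
= 3 * (19 - 8)
= 3 * 11
= 33

33


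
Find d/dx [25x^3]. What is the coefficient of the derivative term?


We apply the power rule: d/dx [ax^n] = a*n * x^(n-1)
d/dx [25x^3]
= 25 * 3 * x^(3-1)
= 75x^2
The coefficient is 75

75


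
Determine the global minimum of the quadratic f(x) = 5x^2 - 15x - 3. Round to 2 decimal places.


For a quadratic f(x) = ax^2 + bx + c with a > 0, the minimum is at the vertex.
Vertex x-coordinate: x = -b/(2a)
x = -(-15) / (2 * 5)
x = 15/10 = 3/2
Substitute back to find the minimum value:
f(3/2) = 5 * (3/2)^2 - 15 * (3/2) - 3
= 45/4 - 45/2 - 3
= -57/4 = -14.25

-14.25


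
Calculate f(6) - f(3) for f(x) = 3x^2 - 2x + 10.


Net change = f(b) - f(a)
f(x) = 3x^2 - 2x + 10
Compute f(6):
f(6) = 3 * 6^2 - 2 * 6 + 10
= 108 - 12 + 10
= 106
Compute f(3):
f(3) = 3 * 3^2 - 2 * 3 + 10
= 27 - 6 + 10
= 31
Net change = 106 - 31 = 75

75


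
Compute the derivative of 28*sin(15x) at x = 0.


Apply the chain rule to differentiate 28*sin(15x):
d/dx [28*sin(15x)]
= 28 * cos(15x) * d/dx(15x)
= 28 * 15 * cos(15x)
= 420 * cos(15x)
Evaluate at x = 0:
= 420 * cos(0)
= 420 * 1
= 420

420


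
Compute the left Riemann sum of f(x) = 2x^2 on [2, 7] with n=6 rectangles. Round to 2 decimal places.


Left Riemann sum uses left endpoints of each subinterval.
Interval: [2, 7], n = 6
dx = (7 - 2) / 6 = 5/6
Left endpoints: [2, 17/6, 11/3, 9/2, 16/3, 37/6]
f values: [8, 289/18, 242/9, 81/2, 512/9, 1369/18]
Sum = dx * (sum of f values)
= 5/6 * 4039/18
= 20195/108 ≈ 186.99

186.99


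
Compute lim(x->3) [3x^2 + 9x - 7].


Since polynomials are continuous, we use direct substitution.
lim(x->3) of 3x^2 + 9x - 7
= 3 * 3^2 + 9 * 3 - 7
= 27 + 27 - 7
= 47

47


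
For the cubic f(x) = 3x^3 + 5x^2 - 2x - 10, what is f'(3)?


Differentiate f(x) = 3x^3 + 5x^2 - 2x - 10 term by term:
f'(x) = 9x^2 + 10x - 2
Substitute x = 3:
f'(3) = 9 * 3^2 + 10 * 3 - 2
= 81 + 30 - 2
= 109

109


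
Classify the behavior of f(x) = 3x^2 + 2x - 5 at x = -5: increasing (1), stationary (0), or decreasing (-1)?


Compute f'(x) to determine behavior:
f'(x) = 6x + 2
f'(-5) = 6 * (-5) + 2
= -30 + 2
= -28
Since f'(-5) < 0, the function is decreasing (-1)

-1


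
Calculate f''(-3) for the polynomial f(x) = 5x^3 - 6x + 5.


First derivative:
f'(x) = 15x^2 - 6
Second derivative:
f''(x) = 30x
Substitute x = -3:
f''(-3) = 30 * (-3) + 0
= -90 + 0
= -90

-90


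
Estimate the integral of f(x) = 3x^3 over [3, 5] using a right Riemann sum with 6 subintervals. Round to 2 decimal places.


Right Riemann sum uses right endpoints of each subinterval.
Interval: [3, 5], n = 6
dx = (5 - 3) / 6 = 1/3
Right endpoints: [10/3, 11/3, 4, 13/3, 14/3, 5]
f values: [1000/9, 1331/9, 192, 2197/9, 2744/9, 375]
Sum = dx * (sum of f values)
= 1/3 * 1375
= 1375/3 ≈ 458.33

458.33


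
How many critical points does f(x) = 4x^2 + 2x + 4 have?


Find where f'(x) = 0:
f'(x) = 8x + 2
Set f'(x) = 0:
8x + 2 = 0
x = -2 / 8 = -1/4
This is a linear equation in x, so there is exactly one solution.
Number of critical points: 1

1


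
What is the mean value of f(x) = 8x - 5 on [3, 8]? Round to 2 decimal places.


Average value = 1/(b-a) * integral from a to b of f(x) dx
First compute the integral of 8x - 5:
F(x) = 4x^2 - 5x
F(8) = 4 * 64 - 5 * 8 = 216
F(3) = 4 * 9 - 5 * 3 = 21
Integral = 216 - 21 = 195
Average = 195 / (8 - 3) = 195 / 5
= 39 = 39.00

39.00


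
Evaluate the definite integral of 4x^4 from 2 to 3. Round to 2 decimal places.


Find the antiderivative of 4x^4:
F(x) = 4/5 * x^5
Apply the Fundamental Theorem of Calculus:
F(3) - F(2)
= 4/5 * 3^5 - 4/5 * 2^5
= 4/5 * (243 - 32)
= 4/5 * 211
= 844/5 = 168.80

168.80


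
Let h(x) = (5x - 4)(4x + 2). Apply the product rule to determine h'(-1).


Let u(x) = 5x - 4 and v(x) = 4x + 2
u'(x) = 5
v'(x) = 4
Product rule: h'(x) = u'(x)*v(x) + u(x)*v'(x)
= 5 * (4x + 2) + (5x - 4) * 4
At x = -1:
u(-1) = 5 * (-1) - 4 = -9
v(-1) = 4 * (-1) + 2 = -2
h'(-1) = 5 * (-2) + (-9) * 4
= -10 - 36
= -46

-46


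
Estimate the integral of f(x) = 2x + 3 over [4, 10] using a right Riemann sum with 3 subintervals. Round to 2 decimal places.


Right Riemann sum uses right endpoints of each subinterval.
Interval: [4, 10], n = 3
dx = (10 - 4) / 3 = 2
Right endpoints: [6, 8, 10]
f values: [15, 19, 23]
Sum = dx * (sum of f values)
= 2 * 57
= 114 = 114.00

114.00


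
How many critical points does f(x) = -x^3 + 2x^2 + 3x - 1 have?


Find where f'(x) = 0:
f(x) = -x^3 + 2x^2 + 3x - 1
f'(x) = -3x^2 + 4x + 3
This is a quadratic in x. Use the discriminant to count real roots.
Discriminant = (4)^2 - 4 * (-3) * 3
= 16 - (-36)
= 52
Since discriminant > 0, f'(x) = 0 has 2 real solutions.
Number of critical points: 2

2


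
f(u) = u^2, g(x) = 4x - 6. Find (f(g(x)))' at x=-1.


Using the chain rule: (f(g(x)))' = f'(g(x)) * g'(x)
First, find g(-1):
g(-1) = 4 * (-1) - 6 = -10
Next, f'(u) = 2u
And g'(x) = 4
So f'(g(-1)) * g'(-1)
= 2 * (-10) * 4
= -80

-80


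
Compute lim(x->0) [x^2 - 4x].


Since polynomials are continuous, we use direct substitution.
lim(x->0) of x^2 - 4x
= 1 * 0^2 - 4 * 0 + 0
= 0 + 0 + 0
= 0

0


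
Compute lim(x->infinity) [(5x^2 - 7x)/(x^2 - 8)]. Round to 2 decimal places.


For limits at infinity with equal-degree polynomials,
we compare leading coefficients.
Numerator leading term: 5x^2
Denominator leading term: x^2
Divide both by x^2:
lim = (5 - 7/x) / (1 - 8/x^2)
As x -> infinity, the 1/x and 1/x^2 terms vanish:
= 5/1 = 5 = 5.00

5.00


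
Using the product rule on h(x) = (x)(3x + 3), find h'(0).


Let u(x) = x and v(x) = 3x + 3
u'(x) = 1
v'(x) = 3
Product rule: h'(x) = u'(x)*v(x) + u(x)*v'(x)
= 1 * (3x + 3) + (x) * 3
At x = 0:
u(0) = 1 * 0 + 0 = 0
v(0) = 3 * 0 + 3 = 3
h'(0) = 1 * 3 + 0 * 3
= 3 + 0
= 3

3


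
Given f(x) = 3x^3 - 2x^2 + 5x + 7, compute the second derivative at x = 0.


First derivative:
f'(x) = 9x^2 - 4x + 5
Second derivative:
f''(x) = 18x - 4
Substitute x = 0:
f''(0) = 18 * 0 - 4
= 0 - 4
= -4

-4


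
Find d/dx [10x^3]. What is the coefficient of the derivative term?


We apply the power rule: d/dx [ax^n] = a*n * x^(n-1)
d/dx [10x^3]
= 10 * 3 * x^(3-1)
= 30x^2
The coefficient is 30

30


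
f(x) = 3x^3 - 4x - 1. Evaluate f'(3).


Differentiate f(x) = 3x^3 - 4x - 1 term by term:
f'(x) = 9x^2 - 4
Substitute x = 3:
f'(3) = 9 * 3^2 + 0 * 3 - 4
= 81 + 0 - 4
= 77

77


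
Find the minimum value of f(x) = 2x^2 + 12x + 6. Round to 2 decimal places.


For a quadratic f(x) = ax^2 + bx + c with a > 0, the minimum is at the vertex.
Vertex x-coordinate: x = -b/(2a)
x = -(12) / (2 * 2)
x = -12/4 = -3
Substitute back to find the minimum value:
f(-3) = 2 * (-3)^2 + 12 * (-3) + 6
= 18 - 36 + 6
= -12 = -12.00

-12.00


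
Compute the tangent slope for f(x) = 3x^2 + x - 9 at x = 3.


The slope of the tangent line equals f'(x) at the point.
f(x) = 3x^2 + x - 9
f'(x) = 6x + 1
At x = 3:
f'(3) = 6 * 3 + 1
= 18 + 1
= 19

19


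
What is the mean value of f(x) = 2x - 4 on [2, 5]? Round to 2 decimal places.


Average value = 1/(b-a) * integral from a to b of f(x) dx
First compute the integral of 2x - 4:
F(x) = x^2 - 4x
F(5) = 1 * 25 - 4 * 5 = 5
F(2) = 1 * 4 - 4 * 2 = -4
Integral = 5 - (-4) = 9
Average = 9 / (5 - 2) = 9 / 3
= 3 = 3.00

3.00


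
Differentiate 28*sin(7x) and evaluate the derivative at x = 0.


Apply the chain rule to differentiate 28*sin(7x):
d/dx [28*sin(7x)]
= 28 * cos(7x) * d/dx(7x)
= 28 * 7 * cos(7x)
= 196 * cos(7x)
Evaluate at x = 0:
= 196 * cos(0)
= 196 * 1
= 196

196


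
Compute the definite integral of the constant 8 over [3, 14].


The integral of a constant k over [a, b] equals k * (b - a).
integral from 3 to 14 of 8 dx
= 8 * (14 - 3)
= 8 * 11
= 88

88


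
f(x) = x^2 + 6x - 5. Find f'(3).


Differentiate term by term using power and sum rules:
f(x) = x^2 + 6x - 5
f'(x) = 2x + 6
Substitute x = 3:
f'(3) = 2 * 3 + 6
= 6 + 6
= 12

12


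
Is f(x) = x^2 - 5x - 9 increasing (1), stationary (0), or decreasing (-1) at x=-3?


Compute f'(x) to determine behavior:
f'(x) = 2x - 5
f'(-3) = 2 * (-3) - 5
= -6 - 5
= -11
Since f'(-3) < 0, the function is decreasing (-1)

-1


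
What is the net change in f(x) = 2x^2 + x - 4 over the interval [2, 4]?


Net change = f(b) - f(a)
f(x) = 2x^2 + x - 4
Compute f(4):
f(4) = 2 * 4^2 + 1 * 4 - 4
= 32 + 4 - 4
= 32
Compute f(2):
f(2) = 2 * 2^2 + 1 * 2 - 4
= 8 + 2 - 4
= 6
Net change = 32 - 6 = 26

26


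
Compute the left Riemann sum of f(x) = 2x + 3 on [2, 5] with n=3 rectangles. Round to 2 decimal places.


Left Riemann sum uses left endpoints of each subinterval.
Interval: [2, 5], n = 3
dx = (5 - 2) / 3 = 1
Left endpoints: [2, 3, 4]
f values: [7, 9, 11]
Sum = dx * (sum of f values)
= 1 * 27
= 27 = 27.00

27.00


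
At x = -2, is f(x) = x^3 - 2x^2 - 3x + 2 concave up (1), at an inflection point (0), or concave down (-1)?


Concavity is determined by the sign of f''(x).
f(x) = x^3 - 2x^2 - 3x + 2
f'(x) = 3x^2 - 4x - 3
f''(x) = 6x - 4
f''(-2) = 6 * (-2) - 4
= -12 - 4
= -16
Since f''(-2) < 0, the function is concave down (-1)

-1


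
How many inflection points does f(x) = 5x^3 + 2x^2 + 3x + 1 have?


Inflection points occur where f''(x) = 0 and concavity changes.
f(x) = 5x^3 + 2x^2 + 3x + 1
f'(x) = 15x^2 + 4x + 3
f''(x) = 30x + 4
Set f''(x) = 0:
30x + 4 = 0
x = -4 / 30 = -2/15
Since f''(x) is linear (degree 1), it changes sign at this point.
Therefore there is exactly 1 inflection point.

1


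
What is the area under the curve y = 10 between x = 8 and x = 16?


The area under a constant function y = 10 is a rectangle.
Width = 16 - 8 = 8
Height = 10
Area = width * height
= 8 * 10
= 80

80


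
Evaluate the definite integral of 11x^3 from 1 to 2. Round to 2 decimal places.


Find the antiderivative of 11x^3:
F(x) = 11/4 * x^4
Apply the Fundamental Theorem of Calculus:
F(2) - F(1)
= 11/4 * 2^4 - 11/4 * 1^4
= 11/4 * (16 - 1)
= 11/4 * 15
= 165/4 = 41.25

41.25


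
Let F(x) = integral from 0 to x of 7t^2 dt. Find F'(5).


By the Fundamental Theorem of Calculus (Part 1):
If F(x) = integral from 0 to x of f(t) dt, then F'(x) = f(x)
Here f(t) = 7t^2
So F'(x) = 7x^2
Evaluate at x = 5:
F'(5) = 7 * 5^2
= 7 * 25
= 175

175


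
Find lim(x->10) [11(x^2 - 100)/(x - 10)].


Direct substitution gives 0/0, so we factor the numerator.
Factor: 11(x^2 - 100) = 11 * (x - 10)(x + 10)
Cancel the common factor (x - 10):
11(x^2 - 100)/(x - 10) = 11 * (x + 10)
Now substitute x = 10:
= 11 * (10 + 10) = 220

220


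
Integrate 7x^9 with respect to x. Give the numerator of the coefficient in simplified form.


Apply the power rule for integration:
integral of ax^n dx = a/(n+1) * x^(n+1) + C
integral of 7x^9 dx
= 7/10 * x^10 + C
The coefficient in lowest terms is 7/10, and its numerator is 7

7


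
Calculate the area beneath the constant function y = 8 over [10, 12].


The area under a constant function y = 8 is a rectangle.
Width = 12 - 10 = 2
Height = 8
Area = width * height
= 2 * 8
= 16

16


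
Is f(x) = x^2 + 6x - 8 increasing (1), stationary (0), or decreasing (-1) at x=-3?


Compute f'(x) to determine behavior:
f'(x) = 2x + 6
f'(-3) = 2 * (-3) + 6
= -6 + 6
= 0
Since f'(-3) = 0, the function is stationary (0)

0


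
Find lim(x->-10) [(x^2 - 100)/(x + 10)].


Direct substitution gives 0/0, so we factor the numerator.
Factor: (x^2 - 100) = (x + 10)(x - 10)
Cancel the common factor (x + 10):
(x^2 - 100)/(x + 10) = (x - 10)
Now substitute x = -10:
= (-10) - (10) = -20

-20


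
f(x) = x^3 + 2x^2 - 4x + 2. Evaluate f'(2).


Differentiate f(x) = x^3 + 2x^2 - 4x + 2 term by term:
f'(x) = 3x^2 + 4x - 4
Substitute x = 2:
f'(2) = 3 * 2^2 + 4 * 2 - 4
= 12 + 8 - 4
= 16

16


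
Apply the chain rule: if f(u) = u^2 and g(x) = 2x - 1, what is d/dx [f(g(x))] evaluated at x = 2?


Using the chain rule: (f(g(x)))' = f'(g(x)) * g'(x)
First, find g(2):
g(2) = 2 * 2 - 1 = 3
Next, f'(u) = 2u
And g'(x) = 2
So f'(g(2)) * g'(2)
= 2 * 3 * 2
= 12

12


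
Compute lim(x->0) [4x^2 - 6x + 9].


Since polynomials are continuous, we use direct substitution.
lim(x->0) of 4x^2 - 6x + 9
= 4 * 0^2 - 6 * 0 + 9
= 0 + 0 + 9
= 9

9


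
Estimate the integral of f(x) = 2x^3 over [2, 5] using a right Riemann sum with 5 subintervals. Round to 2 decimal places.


Right Riemann sum uses right endpoints of each subinterval.
Interval: [2, 5], n = 5
dx = (5 - 2) / 5 = 3/5
Right endpoints: [13/5, 16/5, 19/5, 22/5, 5]
f values: [4394/125, 8192/125, 13718/125, 21296/125, 250]
Sum = dx * (sum of f values)
= 3/5 * 3154/5
= 9462/25 = 378.48

378.48


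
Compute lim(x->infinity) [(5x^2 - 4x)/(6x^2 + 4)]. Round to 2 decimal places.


For limits at infinity with equal-degree polynomials,
we compare leading coefficients.
Numerator leading term: 5x^2
Denominator leading term: 6x^2
Divide both by x^2:
lim = (5 - 4/x) / (6 + 4/x^2)
As x -> infinity, the 1/x and 1/x^2 terms vanish:
= 5/6 ≈ 0.83

0.83


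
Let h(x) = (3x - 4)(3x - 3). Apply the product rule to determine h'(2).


Let u(x) = 3x - 4 and v(x) = 3x - 3
u'(x) = 3
v'(x) = 3
Product rule: h'(x) = u'(x)*v(x) + u(x)*v'(x)
= 3 * (3x - 3) + (3x - 4) * 3
At x = 2:
u(2) = 3 * 2 - 4 = 2
v(2) = 3 * 2 - 3 = 3
h'(2) = 3 * 3 + 2 * 3
= 9 + 6
= 15

15


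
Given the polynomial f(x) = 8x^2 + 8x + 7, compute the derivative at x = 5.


Differentiate term by term using power and sum rules:
f(x) = 8x^2 + 8x + 7
f'(x) = 16x + 8
Substitute x = 5:
f'(5) = 16 * 5 + 8
= 80 + 8
= 88

88


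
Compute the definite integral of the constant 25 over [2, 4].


The integral of a constant k over [a, b] equals k * (b - a).
integral from 2 to 4 of 25 dx
= 25 * (4 - 2)
= 25 * 2
= 50

50


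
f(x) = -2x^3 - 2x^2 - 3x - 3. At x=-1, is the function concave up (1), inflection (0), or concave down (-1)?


Concavity is determined by the sign of f''(x).
f(x) = -2x^3 - 2x^2 - 3x - 3
f'(x) = -6x^2 - 4x - 3
f''(x) = -12x - 4
f''(-1) = -12 * (-1) - 4
= 12 - 4
= 8
Since f''(-1) > 0, the function is concave up (1)

1


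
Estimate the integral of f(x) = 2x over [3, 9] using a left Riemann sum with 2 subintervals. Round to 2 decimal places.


Left Riemann sum uses left endpoints of each subinterval.
Interval: [3, 9], n = 2
dx = (9 - 3) / 2 = 3
Left endpoints: [3, 6]
f values: [6, 12]
Sum = dx * (sum of f values)
= 3 * 18
= 54 = 54.00

54.00


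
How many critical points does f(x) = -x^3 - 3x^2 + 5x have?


Find where f'(x) = 0:
f(x) = -x^3 - 3x^2 + 5x
f'(x) = -3x^2 - 6x + 5
This is a quadratic in x. Use the discriminant to count real roots.
Discriminant = (-6)^2 - 4 * (-3) * 5
= 36 - (-60)
= 96
Since discriminant > 0, f'(x) = 0 has 2 real solutions.
Number of critical points: 2

2


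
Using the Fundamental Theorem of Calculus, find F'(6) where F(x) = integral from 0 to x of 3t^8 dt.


By the Fundamental Theorem of Calculus (Part 1):
If F(x) = integral from 0 to x of f(t) dt, then F'(x) = f(x)
Here f(t) = 3t^8
So F'(x) = 3x^8
Evaluate at x = 6:
F'(6) = 3 * 6^8
= 3 * 1679616
= 5038848

5038848


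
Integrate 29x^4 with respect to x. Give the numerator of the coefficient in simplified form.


Apply the power rule for integration:
integral of ax^n dx = a/(n+1) * x^(n+1) + C
integral of 29x^4 dx
= 29/5 * x^5 + C
The coefficient in lowest terms is 29/5, and its numerator is 29

29


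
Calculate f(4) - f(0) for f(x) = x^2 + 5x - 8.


Net change = f(b) - f(a)
f(x) = x^2 + 5x - 8
Compute f(4):
f(4) = 1 * 4^2 + 5 * 4 - 8
= 16 + 20 - 8
= 28
Compute f(0):
f(0) = 1 * 0^2 + 5 * 0 - 8
= 0 + 0 - 8
= -8
Net change = 28 - (-8) = 36

36


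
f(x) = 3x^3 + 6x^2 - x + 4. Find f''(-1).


First derivative:
f'(x) = 9x^2 + 12x - 1
Second derivative:
f''(x) = 18x + 12
Substitute x = -1:
f''(-1) = 18 * (-1) + 12
= -18 + 12
= -6

-6


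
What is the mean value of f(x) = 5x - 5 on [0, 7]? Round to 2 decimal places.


Average value = 1/(b-a) * integral from a to b of f(x) dx
First compute the integral of 5x - 5:
F(x) = (5/2)x^2 - 5x
F(7) = 5/2 * 49 - 5 * 7 = 175/2
F(0) = 5/2 * 0 - 5 * 0 = 0
Integral = 175/2 - 0 = 175/2
Average = (175/2) / (7 - 0) = (175/2) / 7
= 25/2 = 12.50

12.50


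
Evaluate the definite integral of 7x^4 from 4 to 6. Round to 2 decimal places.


Find the antiderivative of 7x^4:
F(x) = 7/5 * x^5
Apply the Fundamental Theorem of Calculus:
F(6) - F(4)
= 7/5 * 6^5 - 7/5 * 4^5
= 7/5 * (7776 - 1024)
= 7/5 * 6752
= 47264/5 = 9452.80

9452.80


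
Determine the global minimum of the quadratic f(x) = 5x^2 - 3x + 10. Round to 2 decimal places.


For a quadratic f(x) = ax^2 + bx + c with a > 0, the minimum is at the vertex.
Vertex x-coordinate: x = -b/(2a)
x = -(-3) / (2 * 5)
x = 3/10
Substitute back to find the minimum value:
f(3/10) = 5 * (3/10)^2 - 3 * (3/10) + 10
= 9/20 - 9/10 + 10
= 191/20 = 9.55

9.55


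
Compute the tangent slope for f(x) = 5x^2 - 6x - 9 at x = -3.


The slope of the tangent line equals f'(x) at the point.
f(x) = 5x^2 - 6x - 9
f'(x) = 10x - 6
At x = -3:
f'(-3) = 10 * (-3) - 6
= -30 - 6
= -36

-36


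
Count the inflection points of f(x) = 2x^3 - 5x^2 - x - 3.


Inflection points occur where f''(x) = 0 and concavity changes.
f(x) = 2x^3 - 5x^2 - x - 3
f'(x) = 6x^2 - 10x - 1
f''(x) = 12x - 10
Set f''(x) = 0:
12x - 10 = 0
x = 10 / 12 = 5/6
Since f''(x) is linear (degree 1), it changes sign at this point.
Therefore there is exactly 1 inflection point.

1


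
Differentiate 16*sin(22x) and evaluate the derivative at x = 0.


Apply the chain rule to differentiate 16*sin(22x):
d/dx [16*sin(22x)]
= 16 * cos(22x) * d/dx(22x)
= 16 * 22 * cos(22x)
= 352 * cos(22x)
Evaluate at x = 0:
= 352 * cos(0)
= 352 * 1
= 352

352


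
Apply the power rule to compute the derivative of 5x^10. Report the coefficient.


We apply the power rule: d/dx [ax^n] = a*n * x^(n-1)
d/dx [5x^10]
= 5 * 10 * x^(10-1)
= 50x^9
The coefficient is 50

50


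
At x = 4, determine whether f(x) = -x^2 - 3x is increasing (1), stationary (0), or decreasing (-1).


Compute f'(x) to determine behavior:
f'(x) = -2x - 3
f'(4) = -2 * 4 - 3
= -8 - 3
= -11
Since f'(4) < 0, the function is decreasing (-1)

-1


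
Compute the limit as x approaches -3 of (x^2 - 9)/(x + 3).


Direct substitution gives 0/0, so we factor the numerator.
Factor: (x^2 - 9) = (x + 3)(x - 3)
Cancel the common factor (x + 3):
(x^2 - 9)/(x + 3) = (x - 3)
Now substitute x = -3:
= (-3) - (3) = -6

-6


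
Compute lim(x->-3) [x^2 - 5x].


Since polynomials are continuous, we use direct substitution.
lim(x->-3) of x^2 - 5x
= 1 * (-3)^2 - 5 * (-3) + 0
= 9 + 15 + 0
= 24

24


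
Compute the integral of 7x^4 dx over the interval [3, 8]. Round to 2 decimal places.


Find the antiderivative of 7x^4:
F(x) = 7/5 * x^5
Apply the Fundamental Theorem of Calculus:
F(8) - F(3)
= 7/5 * 8^5 - 7/5 * 3^5
= 7/5 * (32768 - 243)
= 7/5 * 32525
= 45535 = 45535.00

45535.00


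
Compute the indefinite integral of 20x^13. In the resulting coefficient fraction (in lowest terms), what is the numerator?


Apply the power rule for integration:
integral of ax^n dx = a/(n+1) * x^(n+1) + C
integral of 20x^13 dx
= 20/14 * x^14 + C
= 10/7 * x^14 + C
The coefficient in lowest terms is 10/7, and its numerator is 10

10


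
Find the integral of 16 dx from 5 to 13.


The integral of a constant k over [a, b] equals k * (b - a).
integral from 5 to 13 of 16 dx
= 16 * (13 - 5)
= 16 * 8
= 128

128


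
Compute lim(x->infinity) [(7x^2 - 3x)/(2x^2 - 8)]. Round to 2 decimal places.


For limits at infinity with equal-degree polynomials,
we compare leading coefficients.
Numerator leading term: 7x^2
Denominator leading term: 2x^2
Divide both by x^2:
lim = (7 - 3/x) / (2 - 8/x^2)
As x -> infinity, the 1/x and 1/x^2 terms vanish:
= 7/2 = 3.50

3.50


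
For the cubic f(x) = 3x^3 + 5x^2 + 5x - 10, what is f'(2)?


Differentiate f(x) = 3x^3 + 5x^2 + 5x - 10 term by term:
f'(x) = 9x^2 + 10x + 5
Substitute x = 2:
f'(2) = 9 * 2^2 + 10 * 2 + 5
= 36 + 20 + 5
= 61

61


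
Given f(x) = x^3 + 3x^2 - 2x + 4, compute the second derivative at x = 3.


First derivative:
f'(x) = 3x^2 + 6x - 2
Second derivative:
f''(x) = 6x + 6
Substitute x = 3:
f''(3) = 6 * 3 + 6
= 18 + 6
= 24

24


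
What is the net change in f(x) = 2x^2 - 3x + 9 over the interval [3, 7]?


Net change = f(b) - f(a)
f(x) = 2x^2 - 3x + 9
Compute f(7):
f(7) = 2 * 7^2 - 3 * 7 + 9
= 98 - 21 + 9
= 86
Compute f(3):
f(3) = 2 * 3^2 - 3 * 3 + 9
= 18 - 9 + 9
= 18
Net change = 86 - 18 = 68

68


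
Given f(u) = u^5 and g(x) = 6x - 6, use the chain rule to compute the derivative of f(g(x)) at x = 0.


Using the chain rule: (f(g(x)))' = f'(g(x)) * g'(x)
First, find g(0):
g(0) = 6 * 0 - 6 = -6
Next, f'(u) = 5u^4
And g'(x) = 6
So f'(g(0)) * g'(0)
= 5 * (-6)^4 * 6
= 5 * 1296 * 6
= 38880

38880


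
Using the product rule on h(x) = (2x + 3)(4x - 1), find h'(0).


Let u(x) = 2x + 3 and v(x) = 4x - 1
u'(x) = 2
v'(x) = 4
Product rule: h'(x) = u'(x)*v(x) + u(x)*v'(x)
= 2 * (4x - 1) + (2x + 3) * 4
At x = 0:
u(0) = 2 * 0 + 3 = 3
v(0) = 4 * 0 - 1 = -1
h'(0) = 2 * (-1) + 3 * 4
= -2 + 12
= 10

10


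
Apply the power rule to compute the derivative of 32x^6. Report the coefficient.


We apply the power rule: d/dx [ax^n] = a*n * x^(n-1)
d/dx [32x^6]
= 32 * 6 * x^(6-1)
= 192x^5
The coefficient is 192

192


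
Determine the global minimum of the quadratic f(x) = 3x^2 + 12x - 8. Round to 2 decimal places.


For a quadratic f(x) = ax^2 + bx + c with a > 0, the minimum is at the vertex.
Vertex x-coordinate: x = -b/(2a)
x = -(12) / (2 * 3)
x = -12/6 = -2
Substitute back to find the minimum value:
f(-2) = 3 * (-2)^2 + 12 * (-2) - 8
= 12 - 24 - 8
= -20 = -20.00

-20.00


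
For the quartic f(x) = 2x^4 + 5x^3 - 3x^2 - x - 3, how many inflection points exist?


Inflection points occur where f''(x) = 0 and concavity changes.
f(x) = 2x^4 + 5x^3 - 3x^2 - x - 3
f'(x) = 8x^3 + 15x^2 - 6x - 1
f''(x) = 24x^2 + 30x - 6
This is a quadratic in x. Use the discriminant to count real roots.
Discriminant = (30)^2 - 4 * 24 * (-6)
= 900 - (-576)
= 1476
Since discriminant > 0, f''(x) = 0 has 2 distinct real solutions.
A quadratic with two distinct real roots changes sign at each root, so concavity changes at both.
Number of inflection points: 2

2


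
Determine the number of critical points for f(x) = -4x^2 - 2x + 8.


Find where f'(x) = 0:
f'(x) = -8x - 2
Set f'(x) = 0:
-8x - 2 = 0
x = 2 / (-8) = -1/4
This is a linear equation in x, so there is exactly one solution.
Number of critical points: 1

1


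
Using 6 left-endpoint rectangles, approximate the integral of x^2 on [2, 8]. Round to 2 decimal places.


Left Riemann sum uses left endpoints of each subinterval.
Interval: [2, 8], n = 6
dx = (8 - 2) / 6 = 1
Left endpoints: [2, 3, 4, 5, 6, 7]
f values: [4, 9, 16, 25, 36, 49]
Sum = dx * (sum of f values)
= 1 * 139
= 139 = 139.00

139.00


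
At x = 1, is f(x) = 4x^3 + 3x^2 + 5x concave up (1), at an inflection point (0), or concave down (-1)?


Concavity is determined by the sign of f''(x).
f(x) = 4x^3 + 3x^2 + 5x
f'(x) = 12x^2 + 6x + 5
f''(x) = 24x + 6
f''(1) = 24 * 1 + 6
= 24 + 6
= 30
Since f''(1) > 0, the function is concave up (1)

1


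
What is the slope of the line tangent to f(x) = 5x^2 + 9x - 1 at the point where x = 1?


The slope of the tangent line equals f'(x) at the point.
f(x) = 5x^2 + 9x - 1
f'(x) = 10x + 9
At x = 1:
f'(1) = 10 * 1 + 9
= 10 + 9
= 19

19


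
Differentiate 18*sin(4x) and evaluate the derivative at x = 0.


Apply the chain rule to differentiate 18*sin(4x):
d/dx [18*sin(4x)]
= 18 * cos(4x) * d/dx(4x)
= 18 * 4 * cos(4x)
= 72 * cos(4x)
Evaluate at x = 0:
= 72 * cos(0)
= 72 * 1
= 72

72


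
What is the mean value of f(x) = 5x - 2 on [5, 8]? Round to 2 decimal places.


Average value = 1/(b-a) * integral from a to b of f(x) dx
First compute the integral of 5x - 2:
F(x) = (5/2)x^2 - 2x
F(8) = 5/2 * 64 - 2 * 8 = 144
F(5) = 5/2 * 25 - 2 * 5 = 105/2
Integral = 144 - 105/2 = 183/2
Average = (183/2) / (8 - 5) = (183/2) / 3
= 61/2 = 30.50

30.50


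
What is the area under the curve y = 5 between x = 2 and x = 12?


The area under a constant function y = 5 is a rectangle.
Width = 12 - 2 = 10
Height = 5
Area = width * height
= 10 * 5
= 50

50


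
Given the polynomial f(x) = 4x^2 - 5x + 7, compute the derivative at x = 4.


Differentiate term by term using power and sum rules:
f(x) = 4x^2 - 5x + 7
f'(x) = 8x - 5
Substitute x = 4:
f'(4) = 8 * 4 - 5
= 32 - 5
= 27

27


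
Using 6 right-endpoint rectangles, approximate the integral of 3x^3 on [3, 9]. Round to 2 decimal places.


Right Riemann sum uses right endpoints of each subinterval.
Interval: [3, 9], n = 6
dx = (9 - 3) / 6 = 1
Right endpoints: [4, 5, 6, 7, 8, 9]
f values: [192, 375, 648, 1029, 1536, 2187]
Sum = dx * (sum of f values)
= 1 * 5967
= 5967 = 5967.00

5967.00


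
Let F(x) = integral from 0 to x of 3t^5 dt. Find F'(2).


By the Fundamental Theorem of Calculus (Part 1):
If F(x) = integral from 0 to x of f(t) dt, then F'(x) = f(x)
Here f(t) = 3t^5
So F'(x) = 3x^5
Evaluate at x = 2:
F'(2) = 3 * 2^5
= 3 * 32
= 96

96


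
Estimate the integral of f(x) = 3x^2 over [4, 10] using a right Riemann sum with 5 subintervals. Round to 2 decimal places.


Right Riemann sum uses right endpoints of each subinterval.
Interval: [4, 10], n = 5
dx = (10 - 4) / 5 = 6/5
Right endpoints: [26/5, 32/5, 38/5, 44/5, 10]
f values: [2028/25, 3072/25, 4332/25, 5808/25, 300]
Sum = dx * (sum of f values)
= 6/5 * 4548/5
= 27288/25 = 1091.52

1091.52


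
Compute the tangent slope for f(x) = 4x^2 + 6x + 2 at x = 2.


The slope of the tangent line equals f'(x) at the point.
f(x) = 4x^2 + 6x + 2
f'(x) = 8x + 6
At x = 2:
f'(2) = 8 * 2 + 6
= 16 + 6
= 22

22


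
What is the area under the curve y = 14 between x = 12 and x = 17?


The area under a constant function y = 14 is a rectangle.
Width = 17 - 12 = 5
Height = 14
Area = width * height
= 5 * 14
= 70

70


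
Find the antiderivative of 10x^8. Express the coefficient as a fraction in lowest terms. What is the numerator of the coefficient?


Apply the power rule for integration:
integral of ax^n dx = a/(n+1) * x^(n+1) + C
integral of 10x^8 dx
= 10/9 * x^9 + C
The coefficient in lowest terms is 10/9, and its numerator is 10

10


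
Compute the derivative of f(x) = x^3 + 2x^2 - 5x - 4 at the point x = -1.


Differentiate f(x) = x^3 + 2x^2 - 5x - 4 term by term:
f'(x) = 3x^2 + 4x - 5
Substitute x = -1:
f'(-1) = 3 * (-1)^2 + 4 * (-1) - 5
= 3 - 4 - 5
= -6

-6


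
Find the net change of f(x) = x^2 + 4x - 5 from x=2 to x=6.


Net change = f(b) - f(a)
f(x) = x^2 + 4x - 5
Compute f(6):
f(6) = 1 * 6^2 + 4 * 6 - 5
= 36 + 24 - 5
= 55
Compute f(2):
f(2) = 1 * 2^2 + 4 * 2 - 5
= 4 + 8 - 5
= 7
Net change = 55 - 7 = 48

48


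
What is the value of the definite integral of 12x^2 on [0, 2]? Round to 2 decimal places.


Find the antiderivative of 12x^2:
F(x) = 12/3 * x^3
Apply the Fundamental Theorem of Calculus:
F(2) - F(0)
= 12/3 * 2^3 - 12/3 * 0^3
= 12/3 * (8 - 0)
= 12/3 * 8
= 32 = 32.00

32.00


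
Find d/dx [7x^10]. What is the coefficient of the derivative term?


We apply the power rule: d/dx [ax^n] = a*n * x^(n-1)
d/dx [7x^10]
= 7 * 10 * x^(10-1)
= 70x^9
The coefficient is 70

70


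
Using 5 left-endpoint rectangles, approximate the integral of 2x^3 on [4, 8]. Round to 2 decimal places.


Left Riemann sum uses left endpoints of each subinterval.
Interval: [4, 8], n = 5
dx = (8 - 4) / 5 = 4/5
Left endpoints: [4, 24/5, 28/5, 32/5, 36/5]
f values: [128, 27648/125, 43904/125, 65536/125, 93312/125]
Sum = dx * (sum of f values)
= 4/5 * 9856/5
= 39424/25 = 1576.96

1576.96


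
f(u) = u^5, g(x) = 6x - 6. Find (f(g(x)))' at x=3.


Using the chain rule: (f(g(x)))' = f'(g(x)) * g'(x)
First, find g(3):
g(3) = 6 * 3 - 6 = 12
Next, f'(u) = 5u^4
And g'(x) = 6
So f'(g(3)) * g'(3)
= 5 * 12^4 * 6
= 5 * 20736 * 6
= 622080

622080


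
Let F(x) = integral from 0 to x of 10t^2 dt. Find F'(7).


By the Fundamental Theorem of Calculus (Part 1):
If F(x) = integral from 0 to x of f(t) dt, then F'(x) = f(x)
Here f(t) = 10t^2
So F'(x) = 10x^2
Evaluate at x = 7:
F'(7) = 10 * 7^2
= 10 * 49
= 490

490


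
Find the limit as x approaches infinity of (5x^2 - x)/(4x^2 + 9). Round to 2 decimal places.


For limits at infinity with equal-degree polynomials,
we compare leading coefficients.
Numerator leading term: 5x^2
Denominator leading term: 4x^2
Divide both by x^2:
lim = (5 - 1/x) / (4 + 9/x^2)
As x -> infinity, the 1/x and 1/x^2 terms vanish:
= 5/4 = 1.25

1.25


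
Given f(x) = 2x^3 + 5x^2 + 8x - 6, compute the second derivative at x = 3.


First derivative:
f'(x) = 6x^2 + 10x + 8
Second derivative:
f''(x) = 12x + 10
Substitute x = 3:
f''(3) = 12 * 3 + 10
= 36 + 10
= 46

46


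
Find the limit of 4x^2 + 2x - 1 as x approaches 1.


Since polynomials are continuous, we use direct substitution.
lim(x->1) of 4x^2 + 2x - 1
= 4 * 1^2 + 2 * 1 - 1
= 4 + 2 - 1
= 5

5


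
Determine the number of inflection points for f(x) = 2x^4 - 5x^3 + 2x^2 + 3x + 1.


Inflection points occur where f''(x) = 0 and concavity changes.
f(x) = 2x^4 - 5x^3 + 2x^2 + 3x + 1
f'(x) = 8x^3 - 15x^2 + 4x + 3
f''(x) = 24x^2 - 30x + 4
This is a quadratic in x. Use the discriminant to count real roots.
Discriminant = (-30)^2 - 4 * 24 * 4
= 900 - 384
= 516
Since discriminant > 0, f''(x) = 0 has 2 distinct real solutions.
A quadratic with two distinct real roots changes sign at each root, so concavity changes at both.
Number of inflection points: 2

2


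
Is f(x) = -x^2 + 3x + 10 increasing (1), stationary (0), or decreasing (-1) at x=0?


Compute f'(x) to determine behavior:
f'(x) = -2x + 3
f'(0) = -2 * 0 + 3
= 0 + 3
= 3
Since f'(0) > 0, the function is increasing (1)

1


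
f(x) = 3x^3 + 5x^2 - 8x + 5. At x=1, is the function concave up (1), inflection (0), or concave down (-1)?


Concavity is determined by the sign of f''(x).
f(x) = 3x^3 + 5x^2 - 8x + 5
f'(x) = 9x^2 + 10x - 8
f''(x) = 18x + 10
f''(1) = 18 * 1 + 10
= 18 + 10
= 28
Since f''(1) > 0, the function is concave up (1)

1


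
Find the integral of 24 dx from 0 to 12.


The integral of a constant k over [a, b] equals k * (b - a).
integral from 0 to 12 of 24 dx
= 24 * (12 - 0)
= 24 * 12
= 288

288


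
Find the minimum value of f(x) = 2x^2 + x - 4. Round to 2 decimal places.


For a quadratic f(x) = ax^2 + bx + c with a > 0, the minimum is at the vertex.
Vertex x-coordinate: x = -b/(2a)
x = -(1) / (2 * 2)
x = -1/4
Substitute back to find the minimum value:
f(-1/4) = 2 * (-1/4)^2 + 1 * (-1/4) - 4
= 1/8 - 1/4 - 4
= -33/8 ≈ -4.13

-4.13


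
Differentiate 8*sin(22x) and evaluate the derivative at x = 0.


Apply the chain rule to differentiate 8*sin(22x):
d/dx [8*sin(22x)]
= 8 * cos(22x) * d/dx(22x)
= 8 * 22 * cos(22x)
= 176 * cos(22x)
Evaluate at x = 0:
= 176 * cos(0)
= 176 * 1
= 176

176


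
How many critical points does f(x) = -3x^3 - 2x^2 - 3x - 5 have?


Find where f'(x) = 0:
f(x) = -3x^3 - 2x^2 - 3x - 5
f'(x) = -9x^2 - 4x - 3
This is a quadratic in x. Use the discriminant to count real roots.
Discriminant = (-4)^2 - 4 * (-9) * (-3)
= 16 - 108
= -92
Since discriminant < 0, f'(x) = 0 has no real solutions.
Number of critical points: 0

0


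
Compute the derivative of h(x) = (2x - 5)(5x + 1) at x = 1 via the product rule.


Let u(x) = 2x - 5 and v(x) = 5x + 1
u'(x) = 2
v'(x) = 5
Product rule: h'(x) = u'(x)*v(x) + u(x)*v'(x)
= 2 * (5x + 1) + (2x - 5) * 5
At x = 1:
u(1) = 2 * 1 - 5 = -3
v(1) = 5 * 1 + 1 = 6
h'(1) = 2 * 6 + (-3) * 5
= 12 - 15
= -3

-3


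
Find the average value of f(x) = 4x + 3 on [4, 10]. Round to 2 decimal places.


Average value = 1/(b-a) * integral from a to b of f(x) dx
First compute the integral of 4x + 3:
F(x) = 2x^2 + 3x
F(10) = 2 * 100 + 3 * 10 = 230
F(4) = 2 * 16 + 3 * 4 = 44
Integral = 230 - 44 = 186
Average = 186 / (10 - 4) = 186 / 6
= 31 = 31.00

31.00


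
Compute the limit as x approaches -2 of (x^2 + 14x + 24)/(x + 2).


Direct substitution gives 0/0, so we factor the numerator.
Factor: (x^2 + 14x + 24) = (x + 2)(x + 12)
Cancel the common factor (x + 2):
(x^2 + 14x + 24)/(x + 2) = (x + 12)
Now substitute x = -2:
= (-2) - (-12) = 10

10


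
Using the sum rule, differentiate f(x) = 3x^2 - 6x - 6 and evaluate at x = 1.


Differentiate term by term using power and sum rules:
f(x) = 3x^2 - 6x - 6
f'(x) = 6x - 6
Substitute x = 1:
f'(1) = 6 * 1 - 6
= 6 - 6
= 0

0


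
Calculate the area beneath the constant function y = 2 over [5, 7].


The area under a constant function y = 2 is a rectangle.
Width = 7 - 5 = 2
Height = 2
Area = width * height
= 2 * 2
= 4

4


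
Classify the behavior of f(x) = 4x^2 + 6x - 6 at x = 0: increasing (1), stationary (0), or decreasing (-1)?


Compute f'(x) to determine behavior:
f'(x) = 8x + 6
f'(0) = 8 * 0 + 6
= 0 + 6
= 6
Since f'(0) > 0, the function is increasing (1)

1


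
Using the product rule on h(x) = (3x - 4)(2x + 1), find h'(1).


Let u(x) = 3x - 4 and v(x) = 2x + 1
u'(x) = 3
v'(x) = 2
Product rule: h'(x) = u'(x)*v(x) + u(x)*v'(x)
= 3 * (2x + 1) + (3x - 4) * 2
At x = 1:
u(1) = 3 * 1 - 4 = -1
v(1) = 2 * 1 + 1 = 3
h'(1) = 3 * 3 + (-1) * 2
= 9 - 2
= 7

7


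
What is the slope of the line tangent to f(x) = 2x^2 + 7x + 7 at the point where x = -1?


The slope of the tangent line equals f'(x) at the point.
f(x) = 2x^2 + 7x + 7
f'(x) = 4x + 7
At x = -1:
f'(-1) = 4 * (-1) + 7
= -4 + 7
= 3

3


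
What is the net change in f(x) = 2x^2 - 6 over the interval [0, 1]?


Net change = f(b) - f(a)
f(x) = 2x^2 - 6
Compute f(1):
f(1) = 2 * 1^2 + 0 * 1 - 6
= 2 + 0 - 6
= -4
Compute f(0):
f(0) = 2 * 0^2 + 0 * 0 - 6
= 0 + 0 - 6
= -6
Net change = -4 - (-6) = 2

2


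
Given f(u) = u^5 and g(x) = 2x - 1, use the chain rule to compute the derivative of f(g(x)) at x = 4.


Using the chain rule: (f(g(x)))' = f'(g(x)) * g'(x)
First, find g(4):
g(4) = 2 * 4 - 1 = 7
Next, f'(u) = 5u^4
And g'(x) = 2
So f'(g(4)) * g'(4)
= 5 * 7^4 * 2
= 5 * 2401 * 2
= 24010

24010


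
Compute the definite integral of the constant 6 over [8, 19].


The integral of a constant k over [a, b] equals k * (b - a).
integral from 8 to 19 of 6 dx
= 6 * (19 - 8)
= 6 * 11
= 66

66


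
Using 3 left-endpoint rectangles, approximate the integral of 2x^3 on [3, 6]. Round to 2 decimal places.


Left Riemann sum uses left endpoints of each subinterval.
Interval: [3, 6], n = 3
dx = (6 - 3) / 3 = 1
Left endpoints: [3, 4, 5]
f values: [54, 128, 250]
Sum = dx * (sum of f values)
= 1 * 432
= 432 = 432.00

432.00


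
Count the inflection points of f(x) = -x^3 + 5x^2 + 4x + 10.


Inflection points occur where f''(x) = 0 and concavity changes.
f(x) = -x^3 + 5x^2 + 4x + 10
f'(x) = -3x^2 + 10x + 4
f''(x) = -6x + 10
Set f''(x) = 0:
-6x + 10 = 0
x = -10 / (-6) = 5/3
Since f''(x) is linear (degree 1), it changes sign at this point.
Therefore there is exactly 1 inflection point.

1


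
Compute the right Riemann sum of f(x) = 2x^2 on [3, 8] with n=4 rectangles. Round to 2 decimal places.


Right Riemann sum uses right endpoints of each subinterval.
Interval: [3, 8], n = 4
dx = (8 - 3) / 4 = 5/4
Right endpoints: [17/4, 11/2, 27/4, 8]
f values: [289/8, 121/2, 729/8, 128]
Sum = dx * (sum of f values)
= 5/4 * 1263/4
= 6315/16 ≈ 394.69

394.69


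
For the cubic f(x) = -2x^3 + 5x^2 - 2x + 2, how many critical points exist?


Find where f'(x) = 0:
f(x) = -2x^3 + 5x^2 - 2x + 2
f'(x) = -6x^2 + 10x - 2
This is a quadratic in x. Use the discriminant to count real roots.
Discriminant = (10)^2 - 4 * (-6) * (-2)
= 100 - 48
= 52
Since discriminant > 0, f'(x) = 0 has 2 real solutions.
Number of critical points: 2

2


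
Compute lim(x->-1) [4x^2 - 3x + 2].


Since polynomials are continuous, we use direct substitution.
lim(x->-1) of 4x^2 - 3x + 2
= 4 * (-1)^2 - 3 * (-1) + 2
= 4 + 3 + 2
= 9

9


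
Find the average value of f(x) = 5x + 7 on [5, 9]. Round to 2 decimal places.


Average value = 1/(b-a) * integral from a to b of f(x) dx
First compute the integral of 5x + 7:
F(x) = (5/2)x^2 + 7x
F(9) = 5/2 * 81 + 7 * 9 = 531/2
F(5) = 5/2 * 25 + 7 * 5 = 195/2
Integral = 531/2 - 195/2 = 168
Average = 168 / (9 - 5) = 168 / 4
= 42 = 42.00

42.00


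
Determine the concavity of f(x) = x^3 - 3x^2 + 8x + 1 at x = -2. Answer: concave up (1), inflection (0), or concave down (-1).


Concavity is determined by the sign of f''(x).
f(x) = x^3 - 3x^2 + 8x + 1
f'(x) = 3x^2 - 6x + 8
f''(x) = 6x - 6
f''(-2) = 6 * (-2) - 6
= -12 - 6
= -18
Since f''(-2) < 0, the function is concave down (-1)

-1


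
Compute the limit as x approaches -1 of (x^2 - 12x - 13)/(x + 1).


Direct substitution gives 0/0, so we factor the numerator.
Factor: (x^2 - 12x - 13) = (x + 1)(x - 13)
Cancel the common factor (x + 1):
(x^2 - 12x - 13)/(x + 1) = (x - 13)
Now substitute x = -1:
= (-1) - (13) = -14

-14


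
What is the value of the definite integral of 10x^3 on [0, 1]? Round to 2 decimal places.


Find the antiderivative of 10x^3:
F(x) = 10/4 * x^4
Apply the Fundamental Theorem of Calculus:
F(1) - F(0)
= 10/4 * 1^4 - 10/4 * 0^4
= 10/4 * (1 - 0)
= 10/4 * 1
= 5/2 = 2.50

2.50


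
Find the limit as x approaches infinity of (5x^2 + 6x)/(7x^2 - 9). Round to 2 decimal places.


For limits at infinity with equal-degree polynomials,
we compare leading coefficients.
Numerator leading term: 5x^2
Denominator leading term: 7x^2
Divide both by x^2:
lim = (5 + 6/x) / (7 - 9/x^2)
As x -> infinity, the 1/x and 1/x^2 terms vanish:
= 5/7 ≈ 0.71

0.71


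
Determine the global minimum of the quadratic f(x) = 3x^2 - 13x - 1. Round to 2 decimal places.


For a quadratic f(x) = ax^2 + bx + c with a > 0, the minimum is at the vertex.
Vertex x-coordinate: x = -b/(2a)
x = -(-13) / (2 * 3)
x = 13/6
Substitute back to find the minimum value:
f(13/6) = 3 * (13/6)^2 - 13 * (13/6) - 1
= 169/12 - 169/6 - 1
= -181/12 ≈ -15.08

-15.08


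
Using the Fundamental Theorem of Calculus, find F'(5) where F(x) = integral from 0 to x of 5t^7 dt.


By the Fundamental Theorem of Calculus (Part 1):
If F(x) = integral from 0 to x of f(t) dt, then F'(x) = f(x)
Here f(t) = 5t^7
So F'(x) = 5x^7
Evaluate at x = 5:
F'(5) = 5 * 5^7
= 5 * 78125
= 390625

390625


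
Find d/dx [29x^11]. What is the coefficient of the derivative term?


We apply the power rule: d/dx [ax^n] = a*n * x^(n-1)
d/dx [29x^11]
= 29 * 11 * x^(11-1)
= 319x^10
The coefficient is 319

319


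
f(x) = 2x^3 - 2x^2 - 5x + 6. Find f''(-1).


First derivative:
f'(x) = 6x^2 - 4x - 5
Second derivative:
f''(x) = 12x - 4
Substitute x = -1:
f''(-1) = 12 * (-1) - 4
= -12 - 4
= -16

-16


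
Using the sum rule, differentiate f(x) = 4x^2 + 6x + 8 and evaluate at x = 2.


Differentiate term by term using power and sum rules:
f(x) = 4x^2 + 6x + 8
f'(x) = 8x + 6
Substitute x = 2:
f'(2) = 8 * 2 + 6
= 16 + 6
= 22

22


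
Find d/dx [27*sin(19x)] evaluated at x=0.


Apply the chain rule to differentiate 27*sin(19x):
d/dx [27*sin(19x)]
= 27 * cos(19x) * d/dx(19x)
= 27 * 19 * cos(19x)
= 513 * cos(19x)
Evaluate at x = 0:
= 513 * cos(0)
= 513 * 1
= 513

513


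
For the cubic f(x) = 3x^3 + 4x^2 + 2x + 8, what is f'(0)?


Differentiate f(x) = 3x^3 + 4x^2 + 2x + 8 term by term:
f'(x) = 9x^2 + 8x + 2
Substitute x = 0:
f'(0) = 9 * 0^2 + 8 * 0 + 2
= 0 + 0 + 2
= 2

2
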